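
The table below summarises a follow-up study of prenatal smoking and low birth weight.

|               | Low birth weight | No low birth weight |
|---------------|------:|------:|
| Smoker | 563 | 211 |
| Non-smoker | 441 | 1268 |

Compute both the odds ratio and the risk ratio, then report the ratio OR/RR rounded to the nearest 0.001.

Cells: a = 563, b = 211, c = 441, d = 1268.
OR = (563·1268)/(211·441) = 713884/93051 = 7.67196
Risk in exposed = 563/774 = 0.72739; risk in unexposed = 441/1709 = 0.25805; RR = 2.81884
OR/RR = 7.67196 / 2.81884 = 2.72167
The outcome is not rare, so the OR lies further from 1 than the RR.

2.722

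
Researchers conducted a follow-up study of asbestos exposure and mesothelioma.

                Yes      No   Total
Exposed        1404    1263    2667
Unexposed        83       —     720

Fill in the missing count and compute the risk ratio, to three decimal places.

4.567

The missing cell is in the unexposed row: 720 − 83 = 637.
So a = 1404, b = 1263, c = 83, d = 637.
RR = [a/(a+b)] / [c/(c+d)] = (1404/2667) / (83/720) = 0.52643/0.11528 = 4.56666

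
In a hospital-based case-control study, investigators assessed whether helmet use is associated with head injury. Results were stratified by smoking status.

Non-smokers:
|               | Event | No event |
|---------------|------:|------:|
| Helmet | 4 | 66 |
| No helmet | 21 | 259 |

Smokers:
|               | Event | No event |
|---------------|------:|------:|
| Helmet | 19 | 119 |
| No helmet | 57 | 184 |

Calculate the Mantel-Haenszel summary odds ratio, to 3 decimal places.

OR_MH = Σ(aᵢdᵢ/nᵢ) / Σ(bᵢcᵢ/nᵢ), where nᵢ is the stratum total.
Stratum 1 (Non-smokers): n = 350; a·d/n = 4·259/350 = 2.9600; b·c/n = 66·21/350 = 3.9600
Stratum 2 (Smokers): n = 379; a·d/n = 19·184/379 = 9.2243; b·c/n = 119·57/379 = 17.8971
OR_MH = (2.9600 + 9.2243) / (3.9600 + 17.8971) = 12.1843 / 21.8571 = 0.55745

0.557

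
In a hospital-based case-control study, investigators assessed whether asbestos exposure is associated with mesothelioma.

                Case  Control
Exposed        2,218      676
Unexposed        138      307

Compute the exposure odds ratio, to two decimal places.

7.30

Cells: a = 2218, b = 676, c = 138, d = 307.
OR = (a·d)/(b·c) = (2218 × 307) / (676 × 138) = 680926 / 93288 = 7.29918
The odds of mesothelioma are about 7.30 times as high in the exposed group.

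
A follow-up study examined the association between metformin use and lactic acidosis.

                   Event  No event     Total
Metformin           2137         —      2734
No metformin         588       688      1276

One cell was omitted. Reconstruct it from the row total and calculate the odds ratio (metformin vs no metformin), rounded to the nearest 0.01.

The missing cell is in the exposed row: 2734 − 2137 = 597.
So a = 2137, b = 597, c = 588, d = 688.
OR = (a·d)/(b·c) = (2137 × 688) / (597 × 588) = 1470256 / 351036 = 4.18833

4.19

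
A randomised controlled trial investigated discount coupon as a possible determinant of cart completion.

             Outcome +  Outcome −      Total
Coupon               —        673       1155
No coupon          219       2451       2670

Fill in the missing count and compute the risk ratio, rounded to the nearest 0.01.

The missing cell is in the exposed row: 1155 − 673 = 482.
So a = 482, b = 673, c = 219, d = 2451.
RR = [a/(a+b)] / [c/(c+d)] = (482/1155) / (219/2670) = 0.41732/0.08202 = 5.08783

5.09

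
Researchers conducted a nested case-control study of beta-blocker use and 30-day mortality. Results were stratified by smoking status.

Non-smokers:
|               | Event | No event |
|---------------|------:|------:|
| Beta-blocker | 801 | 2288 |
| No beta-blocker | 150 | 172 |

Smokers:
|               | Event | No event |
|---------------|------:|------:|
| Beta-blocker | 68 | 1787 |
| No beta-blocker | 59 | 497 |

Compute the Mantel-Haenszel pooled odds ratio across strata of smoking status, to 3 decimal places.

0.377

OR_MH = Σ(aᵢdᵢ/nᵢ) / Σ(bᵢcᵢ/nᵢ), where nᵢ is the stratum total.
Stratum 1 (Non-smokers): n = 3411; a·d/n = 801·172/3411 = 40.3905; b·c/n = 2288·150/3411 = 100.6157
Stratum 2 (Smokers): n = 2411; a·d/n = 68·497/2411 = 14.0174; b·c/n = 1787·59/2411 = 43.7300
OR_MH = (40.3905 + 14.0174) / (100.6157 + 43.7300) = 54.4079 / 144.3456 = 0.37693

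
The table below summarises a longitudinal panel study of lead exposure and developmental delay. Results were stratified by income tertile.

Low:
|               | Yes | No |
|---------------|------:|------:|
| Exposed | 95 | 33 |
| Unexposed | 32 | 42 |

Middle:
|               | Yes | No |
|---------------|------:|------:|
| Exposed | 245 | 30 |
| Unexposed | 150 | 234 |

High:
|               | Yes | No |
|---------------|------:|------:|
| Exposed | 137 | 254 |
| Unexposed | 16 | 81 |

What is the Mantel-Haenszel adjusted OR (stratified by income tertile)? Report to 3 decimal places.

6.352

OR_MH = Σ(aᵢdᵢ/nᵢ) / Σ(bᵢcᵢ/nᵢ), where nᵢ is the stratum total.
Stratum 1 (Low): n = 202; a·d/n = 95·42/202 = 19.7525; b·c/n = 33·32/202 = 5.2277
Stratum 2 (Middle): n = 659; a·d/n = 245·234/659 = 86.9954; b·c/n = 30·150/659 = 6.8285
Stratum 3 (High): n = 488; a·d/n = 137·81/488 = 22.7398; b·c/n = 254·16/488 = 8.3279
OR_MH = (19.7525 + 86.9954 + 22.7398) / (5.2277 + 6.8285 + 8.3279) = 129.4877 / 20.3841 = 6.35238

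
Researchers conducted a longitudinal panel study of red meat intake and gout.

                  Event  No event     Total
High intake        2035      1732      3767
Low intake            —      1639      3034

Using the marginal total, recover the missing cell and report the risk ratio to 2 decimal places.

The missing cell is in the unexposed row: 3034 − 1639 = 1395.
So a = 2035, b = 1732, c = 1395, d = 1639.
RR = [a/(a+b)] / [c/(c+d)] = (2035/3767) / (1395/3034) = 0.54022/0.45979 = 1.17493

1.17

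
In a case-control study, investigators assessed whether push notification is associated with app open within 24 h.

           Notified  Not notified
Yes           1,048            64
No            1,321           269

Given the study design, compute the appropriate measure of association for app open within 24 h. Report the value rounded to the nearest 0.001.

Reading the table with exposure as columns: a = 1048 (Notified, case), b = 1321 (Notified, non-case), c = 64 (Not notified, case), d = 269.
This is a case-control study: participants were sampled on outcome status, so risks in the source population cannot be estimated directly — relative risk is not valid here. The odds ratio is the appropriate measure.
OR = (a·d)/(b·c) = (1048 × 269) / (1321 × 64) = 281912 / 84544 = 3.33450

3.335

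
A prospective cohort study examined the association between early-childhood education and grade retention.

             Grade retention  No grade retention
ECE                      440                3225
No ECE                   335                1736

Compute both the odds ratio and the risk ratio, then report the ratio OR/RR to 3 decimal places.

Cells: a = 440, b = 3225, c = 335, d = 1736.
OR = (440·1736)/(3225·335) = 763840/1080375 = 0.70701
Risk in exposed = 440/3665 = 0.12005; risk in unexposed = 335/2071 = 0.16176; RR = 0.74219
OR/RR = 0.70701 / 0.74219 = 0.95261
The outcome is not rare, so the OR lies further from 1 than the RR.

0.953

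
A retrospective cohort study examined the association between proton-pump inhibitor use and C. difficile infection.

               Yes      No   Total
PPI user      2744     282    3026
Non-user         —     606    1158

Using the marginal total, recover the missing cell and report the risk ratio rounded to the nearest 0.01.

The missing cell is in the unexposed row: 1158 − 606 = 552.
So a = 2744, b = 282, c = 552, d = 606.
RR = [a/(a+b)] / [c/(c+d)] = (2744/3026) / (552/1158) = 0.90681/0.47668 = 1.90232

1.90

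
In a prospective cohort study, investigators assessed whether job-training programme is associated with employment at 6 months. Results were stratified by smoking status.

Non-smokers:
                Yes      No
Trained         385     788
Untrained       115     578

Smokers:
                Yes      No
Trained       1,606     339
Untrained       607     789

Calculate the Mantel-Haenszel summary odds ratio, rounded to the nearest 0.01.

4.53

OR_MH = Σ(aᵢdᵢ/nᵢ) / Σ(bᵢcᵢ/nᵢ), where nᵢ is the stratum total.
Stratum 1 (Non-smokers): n = 1866; a·d/n = 385·578/1866 = 119.2551; b·c/n = 788·115/1866 = 48.5638
Stratum 2 (Smokers): n = 3341; a·d/n = 1606·789/3341 = 379.2679; b·c/n = 339·607/3341 = 61.5902
OR_MH = (119.2551 + 379.2679) / (48.5638 + 61.5902) = 498.5230 / 110.1540 = 4.52569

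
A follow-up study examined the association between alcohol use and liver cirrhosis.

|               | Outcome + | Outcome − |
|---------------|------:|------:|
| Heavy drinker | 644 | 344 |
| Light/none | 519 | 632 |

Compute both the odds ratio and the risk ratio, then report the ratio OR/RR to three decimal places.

1.577

Cells: a = 644, b = 344, c = 519, d = 632.
OR = (644·632)/(344·519) = 407008/178536 = 2.27970
Risk in exposed = 644/988 = 0.65182; risk in unexposed = 519/1151 = 0.45091; RR = 1.44556
OR/RR = 2.27970 / 1.44556 = 1.57703
The outcome is not rare, so the OR lies further from 1 than the RR.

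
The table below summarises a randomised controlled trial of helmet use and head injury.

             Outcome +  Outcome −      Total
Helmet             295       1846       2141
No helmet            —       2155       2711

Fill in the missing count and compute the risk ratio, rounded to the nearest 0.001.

0.672

The missing cell is in the unexposed row: 2711 − 2155 = 556.
So a = 295, b = 1846, c = 556, d = 2155.
RR = [a/(a+b)] / [c/(c+d)] = (295/2141) / (556/2711) = 0.13779/0.20509 = 0.67183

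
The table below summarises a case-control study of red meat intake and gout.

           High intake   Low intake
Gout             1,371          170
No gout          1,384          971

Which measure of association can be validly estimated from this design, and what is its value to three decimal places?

Reading the table with exposure as columns: a = 1371 (High intake, case), b = 1384 (High intake, non-case), c = 170 (Low intake, case), d = 971.
This is a case-control study: participants were sampled on outcome status, so risks in the source population cannot be estimated directly — relative risk is not valid here. The odds ratio is the appropriate measure.
OR = (a·d)/(b·c) = (1371 × 971) / (1384 × 170) = 1331241 / 235280 = 5.65811

5.658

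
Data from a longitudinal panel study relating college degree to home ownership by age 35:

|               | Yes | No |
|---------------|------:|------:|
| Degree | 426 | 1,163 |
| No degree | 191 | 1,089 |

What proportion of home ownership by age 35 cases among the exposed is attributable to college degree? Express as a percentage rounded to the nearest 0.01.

Cells: a = 426, b = 1163, c = 191, d = 1089.
Risk in exposed = 426/1589 = 0.26809; risk in unexposed = 191/1280 = 0.14922.
RR = 0.26809/0.14922 = 1.79665
AR% = (RR − 1)/RR × 100 = (1.79665 − 1)/1.79665 × 100 = 44.3407%

44.34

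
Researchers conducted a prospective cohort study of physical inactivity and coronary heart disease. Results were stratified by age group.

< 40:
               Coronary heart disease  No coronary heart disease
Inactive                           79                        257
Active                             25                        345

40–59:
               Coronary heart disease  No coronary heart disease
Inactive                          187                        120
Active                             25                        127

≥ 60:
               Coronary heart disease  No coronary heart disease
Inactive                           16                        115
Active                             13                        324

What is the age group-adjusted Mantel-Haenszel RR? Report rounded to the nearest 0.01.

3.56

RR_MH = Σ(aᵢ·n₀ᵢ/nᵢ) / Σ(cᵢ·n₁ᵢ/nᵢ), with n₁ᵢ = aᵢ+bᵢ (exposed), n₀ᵢ = cᵢ+dᵢ (unexposed), nᵢ = n₁ᵢ+n₀ᵢ.
Stratum 1 (< 40): n₁ = 336, n₀ = 370, n = 706; a·n₀/n = 79·370/706 = 41.4023; c·n₁/n = 25·336/706 = 11.8980
Stratum 2 (40–59): n₁ = 307, n₀ = 152, n = 459; a·n₀/n = 187·152/459 = 61.9259; c·n₁/n = 25·307/459 = 16.7211
Stratum 3 (≥ 60): n₁ = 131, n₀ = 337, n = 468; a·n₀/n = 16·337/468 = 11.5214; c·n₁/n = 13·131/468 = 3.6389
RR_MH = (41.4023 + 61.9259 + 11.5214) / (11.8980 + 16.7211 + 3.6389) = 114.8496 / 32.2580 = 3.56034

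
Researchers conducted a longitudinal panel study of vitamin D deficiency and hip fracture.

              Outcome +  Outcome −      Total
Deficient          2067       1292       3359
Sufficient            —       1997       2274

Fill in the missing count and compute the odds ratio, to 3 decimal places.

The missing cell is in the unexposed row: 2274 − 1997 = 277.
So a = 2067, b = 1292, c = 277, d = 1997.
OR = (a·d)/(b·c) = (2067 × 1997) / (1292 × 277) = 4127799 / 357884 = 11.53390

11.534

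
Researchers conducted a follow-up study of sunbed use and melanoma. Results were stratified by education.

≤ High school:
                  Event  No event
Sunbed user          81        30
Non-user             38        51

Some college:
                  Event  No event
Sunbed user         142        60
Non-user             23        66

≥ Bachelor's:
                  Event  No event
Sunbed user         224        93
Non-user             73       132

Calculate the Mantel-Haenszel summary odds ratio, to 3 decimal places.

OR_MH = Σ(aᵢdᵢ/nᵢ) / Σ(bᵢcᵢ/nᵢ), where nᵢ is the stratum total.
Stratum 1 (≤ High school): n = 200; a·d/n = 81·51/200 = 20.6550; b·c/n = 30·38/200 = 5.7000
Stratum 2 (Some college): n = 291; a·d/n = 142·66/291 = 32.2062; b·c/n = 60·23/291 = 4.7423
Stratum 3 (≥ Bachelor's): n = 522; a·d/n = 224·132/522 = 56.6437; b·c/n = 93·73/522 = 13.0057
OR_MH = (20.6550 + 32.2062 + 56.6437) / (5.7000 + 4.7423 + 13.0057) = 109.5049 / 23.4480 = 4.67011

4.670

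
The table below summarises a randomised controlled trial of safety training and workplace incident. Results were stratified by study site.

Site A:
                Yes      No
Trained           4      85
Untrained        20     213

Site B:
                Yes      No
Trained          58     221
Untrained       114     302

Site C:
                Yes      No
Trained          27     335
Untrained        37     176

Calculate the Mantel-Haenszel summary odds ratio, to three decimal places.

OR_MH = Σ(aᵢdᵢ/nᵢ) / Σ(bᵢcᵢ/nᵢ), where nᵢ is the stratum total.
Stratum 1 (Site A): n = 322; a·d/n = 4·213/322 = 2.6460; b·c/n = 85·20/322 = 5.2795
Stratum 2 (Site B): n = 695; a·d/n = 58·302/695 = 25.2029; b·c/n = 221·114/695 = 36.2504
Stratum 3 (Site C): n = 575; a·d/n = 27·176/575 = 8.2643; b·c/n = 335·37/575 = 21.5565
OR_MH = (2.6460 + 25.2029 + 8.2643) / (5.2795 + 36.2504 + 21.5565) = 36.1132 / 63.0864 = 0.57244

0.572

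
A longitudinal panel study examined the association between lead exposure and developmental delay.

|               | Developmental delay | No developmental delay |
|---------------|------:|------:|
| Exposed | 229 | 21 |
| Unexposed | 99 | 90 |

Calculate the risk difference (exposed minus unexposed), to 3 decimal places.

0.392

Cells: a = 229, b = 21, c = 99, d = 90.
Risk in exposed = 229/250 = 0.916000; risk in unexposed = 99/189 = 0.523810.
Risk difference = 0.916000 − 0.523810 = 0.392190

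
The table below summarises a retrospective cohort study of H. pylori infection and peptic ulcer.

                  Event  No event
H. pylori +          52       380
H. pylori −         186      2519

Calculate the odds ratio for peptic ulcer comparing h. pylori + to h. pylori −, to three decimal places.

Cells: a = 52, b = 380, c = 186, d = 2519.
OR = (a·d)/(b·c) = (52 × 2519) / (380 × 186) = 130988 / 70680 = 1.85325
The odds of peptic ulcer are about 1.85 times as high in the h. pylori + group.

1.853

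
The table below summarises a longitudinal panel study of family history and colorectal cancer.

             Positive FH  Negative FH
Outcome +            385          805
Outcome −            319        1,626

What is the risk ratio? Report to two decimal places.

1.65

Reading the table with exposure as columns: a = 385 (Positive FH, case), b = 319 (Positive FH, non-case), c = 805 (Negative FH, case), d = 1626.
Risk in exposed = 385/704 = 0.54688; risk in unexposed = 805/2431 = 0.33114.
RR = 0.54688 / 0.33114 = 1.65149
The risk among the exposed is 1.65 times that among the unexposed.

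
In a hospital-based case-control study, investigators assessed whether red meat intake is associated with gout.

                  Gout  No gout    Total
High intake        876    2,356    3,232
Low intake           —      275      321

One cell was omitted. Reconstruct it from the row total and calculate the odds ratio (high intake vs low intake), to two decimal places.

2.22

The missing cell is in the unexposed row: 321 − 275 = 46.
So a = 876, b = 2356, c = 46, d = 275.
OR = (a·d)/(b·c) = (876 × 275) / (2356 × 46) = 240900 / 108376 = 2.22282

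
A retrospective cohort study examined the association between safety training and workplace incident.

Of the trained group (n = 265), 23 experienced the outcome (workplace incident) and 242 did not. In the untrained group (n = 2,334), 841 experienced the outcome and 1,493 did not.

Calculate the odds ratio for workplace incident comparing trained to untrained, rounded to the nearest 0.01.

From the description: a = 23, b = 242, c = 841, d = 1493.
OR = (a·d)/(b·c) = (23 × 1493) / (242 × 841) = 34339 / 203522 = 0.16872
Exposure is associated with lower odds of workplace incident (OR = 0.17 < 1).

0.17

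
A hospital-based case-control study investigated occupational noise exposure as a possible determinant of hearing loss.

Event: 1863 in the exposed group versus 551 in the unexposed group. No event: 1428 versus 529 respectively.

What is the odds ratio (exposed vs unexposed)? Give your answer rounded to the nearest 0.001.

1.253

From the description: a = 1863, b = 1428, c = 551, d = 529.
OR = (a·d)/(b·c) = (1863 × 529) / (1428 × 551) = 985527 / 786828 = 1.25253
The odds of hearing loss are about 1.25 times as high in the exposed group.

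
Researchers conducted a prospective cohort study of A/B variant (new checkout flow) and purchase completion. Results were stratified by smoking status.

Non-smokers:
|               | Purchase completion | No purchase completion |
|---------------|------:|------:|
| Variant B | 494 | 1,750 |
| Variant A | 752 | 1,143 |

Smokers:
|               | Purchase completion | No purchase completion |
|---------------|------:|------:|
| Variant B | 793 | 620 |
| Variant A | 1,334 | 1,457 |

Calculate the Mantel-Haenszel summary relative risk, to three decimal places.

RR_MH = Σ(aᵢ·n₀ᵢ/nᵢ) / Σ(cᵢ·n₁ᵢ/nᵢ), with n₁ᵢ = aᵢ+bᵢ (exposed), n₀ᵢ = cᵢ+dᵢ (unexposed), nᵢ = n₁ᵢ+n₀ᵢ.
Stratum 1 (Non-smokers): n₁ = 2244, n₀ = 1895, n = 4139; a·n₀/n = 494·1895/4139 = 226.1730; c·n₁/n = 752·2244/4139 = 407.7043
Stratum 2 (Smokers): n₁ = 1413, n₀ = 2791, n = 4204; a·n₀/n = 793·2791/4204 = 526.4660; c·n₁/n = 1334·1413/4204 = 448.3687
RR_MH = (226.1730 + 526.4660) / (407.7043 + 448.3687) = 752.6390 / 856.0730 = 0.87918

0.879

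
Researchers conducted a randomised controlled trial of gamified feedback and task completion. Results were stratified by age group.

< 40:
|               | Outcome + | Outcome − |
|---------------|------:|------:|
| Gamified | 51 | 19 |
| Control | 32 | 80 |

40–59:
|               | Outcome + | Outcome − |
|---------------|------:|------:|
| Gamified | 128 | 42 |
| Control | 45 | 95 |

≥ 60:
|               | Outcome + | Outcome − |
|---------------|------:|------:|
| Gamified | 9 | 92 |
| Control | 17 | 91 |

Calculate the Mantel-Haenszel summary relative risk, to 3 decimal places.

RR_MH = Σ(aᵢ·n₀ᵢ/nᵢ) / Σ(cᵢ·n₁ᵢ/nᵢ), with n₁ᵢ = aᵢ+bᵢ (exposed), n₀ᵢ = cᵢ+dᵢ (unexposed), nᵢ = n₁ᵢ+n₀ᵢ.
Stratum 1 (< 40): n₁ = 70, n₀ = 112, n = 182; a·n₀/n = 51·112/182 = 31.3846; c·n₁/n = 32·70/182 = 12.3077
Stratum 2 (40–59): n₁ = 170, n₀ = 140, n = 310; a·n₀/n = 128·140/310 = 57.8065; c·n₁/n = 45·170/310 = 24.6774
Stratum 3 (≥ 60): n₁ = 101, n₀ = 108, n = 209; a·n₀/n = 9·108/209 = 4.6507; c·n₁/n = 17·101/209 = 8.2153
RR_MH = (31.3846 + 57.8065 + 4.6507) / (12.3077 + 24.6774 + 8.2153) = 93.8418 / 45.2004 = 2.07613

2.076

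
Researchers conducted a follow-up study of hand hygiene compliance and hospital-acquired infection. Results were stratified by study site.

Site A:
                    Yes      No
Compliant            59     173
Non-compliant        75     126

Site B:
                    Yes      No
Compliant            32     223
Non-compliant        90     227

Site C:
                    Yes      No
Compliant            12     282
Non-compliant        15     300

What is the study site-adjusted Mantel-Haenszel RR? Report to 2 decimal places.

RR_MH = Σ(aᵢ·n₀ᵢ/nᵢ) / Σ(cᵢ·n₁ᵢ/nᵢ), with n₁ᵢ = aᵢ+bᵢ (exposed), n₀ᵢ = cᵢ+dᵢ (unexposed), nᵢ = n₁ᵢ+n₀ᵢ.
Stratum 1 (Site A): n₁ = 232, n₀ = 201, n = 433; a·n₀/n = 59·201/433 = 27.3880; c·n₁/n = 75·232/433 = 40.1848
Stratum 2 (Site B): n₁ = 255, n₀ = 317, n = 572; a·n₀/n = 32·317/572 = 17.7343; c·n₁/n = 90·255/572 = 40.1224
Stratum 3 (Site C): n₁ = 294, n₀ = 315, n = 609; a·n₀/n = 12·315/609 = 6.2069; c·n₁/n = 15·294/609 = 7.2414
RR_MH = (27.3880 + 17.7343 + 6.2069) / (40.1848 + 40.1224 + 7.2414) = 51.3292 / 87.5485 = 0.58629

0.59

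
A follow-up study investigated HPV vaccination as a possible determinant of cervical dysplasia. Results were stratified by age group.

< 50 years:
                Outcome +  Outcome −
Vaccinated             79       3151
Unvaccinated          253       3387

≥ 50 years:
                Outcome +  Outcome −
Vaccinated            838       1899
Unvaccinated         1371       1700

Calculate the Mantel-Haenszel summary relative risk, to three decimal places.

0.634

RR_MH = Σ(aᵢ·n₀ᵢ/nᵢ) / Σ(cᵢ·n₁ᵢ/nᵢ), with n₁ᵢ = aᵢ+bᵢ (exposed), n₀ᵢ = cᵢ+dᵢ (unexposed), nᵢ = n₁ᵢ+n₀ᵢ.
Stratum 1 (< 50 years): n₁ = 3230, n₀ = 3640, n = 6870; a·n₀/n = 79·3640/6870 = 41.8574; c·n₁/n = 253·3230/6870 = 118.9505
Stratum 2 (≥ 50 years): n₁ = 2737, n₀ = 3071, n = 5808; a·n₀/n = 838·3071/5808 = 443.0954; c·n₁/n = 1371·2737/5808 = 646.0790
RR_MH = (41.8574 + 443.0954) / (118.9505 + 646.0790) = 484.9527 / 765.0295 = 0.63390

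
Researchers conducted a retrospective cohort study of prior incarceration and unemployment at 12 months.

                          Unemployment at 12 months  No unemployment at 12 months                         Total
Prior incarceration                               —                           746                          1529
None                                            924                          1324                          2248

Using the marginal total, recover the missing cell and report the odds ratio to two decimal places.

1.50

The missing cell is in the exposed row: 1529 − 746 = 783.
So a = 783, b = 746, c = 924, d = 1324.
OR = (a·d)/(b·c) = (783 × 1324) / (746 × 924) = 1036692 / 689304 = 1.50397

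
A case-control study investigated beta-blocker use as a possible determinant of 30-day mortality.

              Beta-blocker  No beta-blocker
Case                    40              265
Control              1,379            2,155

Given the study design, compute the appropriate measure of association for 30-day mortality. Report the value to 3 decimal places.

Reading the table with exposure as columns: a = 40 (Beta-blocker, case), b = 1379 (Beta-blocker, non-case), c = 265 (No beta-blocker, case), d = 2155.
This is a case-control study: participants were sampled on outcome status, so risks in the source population cannot be estimated directly — relative risk is not valid here. The odds ratio is the appropriate measure.
OR = (a·d)/(b·c) = (40 × 2155) / (1379 × 265) = 86200 / 365435 = 0.23588

0.236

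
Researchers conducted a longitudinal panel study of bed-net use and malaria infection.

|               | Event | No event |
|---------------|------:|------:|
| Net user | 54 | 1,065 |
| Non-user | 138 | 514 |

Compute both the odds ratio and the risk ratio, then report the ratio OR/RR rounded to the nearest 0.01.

0.83

Cells: a = 54, b = 1065, c = 138, d = 514.
OR = (54·514)/(1065·138) = 27756/146970 = 0.18885
Risk in exposed = 54/1119 = 0.04826; risk in unexposed = 138/652 = 0.21166; RR = 0.22800
OR/RR = 0.18885 / 0.22800 = 0.82832
The outcome is not rare, so the OR lies further from 1 than the RR.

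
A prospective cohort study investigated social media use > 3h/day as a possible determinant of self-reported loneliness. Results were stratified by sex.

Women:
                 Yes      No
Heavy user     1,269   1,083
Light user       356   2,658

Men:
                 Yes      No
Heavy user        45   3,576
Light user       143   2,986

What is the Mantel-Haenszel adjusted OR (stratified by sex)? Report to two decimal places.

OR_MH = Σ(aᵢdᵢ/nᵢ) / Σ(bᵢcᵢ/nᵢ), where nᵢ is the stratum total.
Stratum 1 (Women): n = 5366; a·d/n = 1269·2658/5366 = 628.5878; b·c/n = 1083·356/5366 = 71.8502
Stratum 2 (Men): n = 6750; a·d/n = 45·2986/6750 = 19.9067; b·c/n = 3576·143/6750 = 75.7582
OR_MH = (628.5878 + 19.9067) / (71.8502 + 75.7582) = 648.4944 / 147.6084 = 4.39334

4.39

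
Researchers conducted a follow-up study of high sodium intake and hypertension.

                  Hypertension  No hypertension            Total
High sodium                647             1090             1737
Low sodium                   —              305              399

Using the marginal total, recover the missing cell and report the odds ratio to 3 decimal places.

1.926

The missing cell is in the unexposed row: 399 − 305 = 94.
So a = 647, b = 1090, c = 94, d = 305.
OR = (a·d)/(b·c) = (647 × 305) / (1090 × 94) = 197335 / 102460 = 1.92597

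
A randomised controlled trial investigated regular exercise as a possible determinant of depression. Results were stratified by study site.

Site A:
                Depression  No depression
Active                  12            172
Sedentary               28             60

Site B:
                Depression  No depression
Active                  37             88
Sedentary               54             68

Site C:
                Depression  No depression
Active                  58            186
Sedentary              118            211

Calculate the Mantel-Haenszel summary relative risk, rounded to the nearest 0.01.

RR_MH = Σ(aᵢ·n₀ᵢ/nᵢ) / Σ(cᵢ·n₁ᵢ/nᵢ), with n₁ᵢ = aᵢ+bᵢ (exposed), n₀ᵢ = cᵢ+dᵢ (unexposed), nᵢ = n₁ᵢ+n₀ᵢ.
Stratum 1 (Site A): n₁ = 184, n₀ = 88, n = 272; a·n₀/n = 12·88/272 = 3.8824; c·n₁/n = 28·184/272 = 18.9412
Stratum 2 (Site B): n₁ = 125, n₀ = 122, n = 247; a·n₀/n = 37·122/247 = 18.2753; c·n₁/n = 54·125/247 = 27.3279
Stratum 3 (Site C): n₁ = 244, n₀ = 329, n = 573; a·n₀/n = 58·329/573 = 33.3019; c·n₁/n = 118·244/573 = 50.2478
RR_MH = (3.8824 + 18.2753 + 33.3019) / (18.9412 + 27.3279 + 50.2478) = 55.4596 / 96.5169 = 0.57461

0.57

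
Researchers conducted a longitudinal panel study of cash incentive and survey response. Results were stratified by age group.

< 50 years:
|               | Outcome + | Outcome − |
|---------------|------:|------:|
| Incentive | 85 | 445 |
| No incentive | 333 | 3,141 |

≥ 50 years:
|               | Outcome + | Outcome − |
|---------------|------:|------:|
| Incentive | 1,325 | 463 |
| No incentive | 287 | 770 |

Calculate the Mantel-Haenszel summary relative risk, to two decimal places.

RR_MH = Σ(aᵢ·n₀ᵢ/nᵢ) / Σ(cᵢ·n₁ᵢ/nᵢ), with n₁ᵢ = aᵢ+bᵢ (exposed), n₀ᵢ = cᵢ+dᵢ (unexposed), nᵢ = n₁ᵢ+n₀ᵢ.
Stratum 1 (< 50 years): n₁ = 530, n₀ = 3474, n = 4004; a·n₀/n = 85·3474/4004 = 73.7488; c·n₁/n = 333·530/4004 = 44.0784
Stratum 2 (≥ 50 years): n₁ = 1788, n₀ = 1057, n = 2845; a·n₀/n = 1325·1057/2845 = 492.2759; c·n₁/n = 287·1788/2845 = 180.3712
RR_MH = (73.7488 + 492.2759) / (44.0784 + 180.3712) = 566.0247 / 224.4496 = 2.52183

2.52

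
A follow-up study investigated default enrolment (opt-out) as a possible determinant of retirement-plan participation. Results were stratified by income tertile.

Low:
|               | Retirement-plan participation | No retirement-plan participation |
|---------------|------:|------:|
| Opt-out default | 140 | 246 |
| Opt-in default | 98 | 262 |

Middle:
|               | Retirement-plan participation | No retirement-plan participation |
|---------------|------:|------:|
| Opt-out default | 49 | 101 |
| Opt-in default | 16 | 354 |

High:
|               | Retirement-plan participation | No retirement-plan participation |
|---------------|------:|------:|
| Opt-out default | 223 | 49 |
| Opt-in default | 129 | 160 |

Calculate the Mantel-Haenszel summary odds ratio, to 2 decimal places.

OR_MH = Σ(aᵢdᵢ/nᵢ) / Σ(bᵢcᵢ/nᵢ), where nᵢ is the stratum total.
Stratum 1 (Low): n = 746; a·d/n = 140·262/746 = 49.1689; b·c/n = 246·98/746 = 32.3164
Stratum 2 (Middle): n = 520; a·d/n = 49·354/520 = 33.3577; b·c/n = 101·16/520 = 3.1077
Stratum 3 (High): n = 561; a·d/n = 223·160/561 = 63.6007; b·c/n = 49·129/561 = 11.2674
OR_MH = (49.1689 + 33.3577 + 63.6007) / (32.3164 + 3.1077 + 11.2674) = 146.1273 / 46.6914 = 3.12964

3.13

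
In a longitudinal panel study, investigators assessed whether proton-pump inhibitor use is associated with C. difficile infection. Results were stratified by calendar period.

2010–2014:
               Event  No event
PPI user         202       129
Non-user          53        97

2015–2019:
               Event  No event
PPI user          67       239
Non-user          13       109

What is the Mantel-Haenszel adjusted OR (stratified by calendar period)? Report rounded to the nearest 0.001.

2.692

OR_MH = Σ(aᵢdᵢ/nᵢ) / Σ(bᵢcᵢ/nᵢ), where nᵢ is the stratum total.
Stratum 1 (2010–2014): n = 481; a·d/n = 202·97/481 = 40.7360; b·c/n = 129·53/481 = 14.2141
Stratum 2 (2015–2019): n = 428; a·d/n = 67·109/428 = 17.0631; b·c/n = 239·13/428 = 7.2593
OR_MH = (40.7360 + 17.0631) / (14.2141 + 7.2593) = 57.7991 / 21.4735 = 2.69165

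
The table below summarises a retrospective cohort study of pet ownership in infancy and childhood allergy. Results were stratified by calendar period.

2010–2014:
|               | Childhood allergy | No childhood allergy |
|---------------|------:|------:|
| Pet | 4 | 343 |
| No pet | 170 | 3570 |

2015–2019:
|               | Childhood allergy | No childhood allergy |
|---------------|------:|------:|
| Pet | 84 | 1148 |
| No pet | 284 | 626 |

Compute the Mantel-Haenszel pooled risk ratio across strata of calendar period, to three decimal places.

0.221

RR_MH = Σ(aᵢ·n₀ᵢ/nᵢ) / Σ(cᵢ·n₁ᵢ/nᵢ), with n₁ᵢ = aᵢ+bᵢ (exposed), n₀ᵢ = cᵢ+dᵢ (unexposed), nᵢ = n₁ᵢ+n₀ᵢ.
Stratum 1 (2010–2014): n₁ = 347, n₀ = 3740, n = 4087; a·n₀/n = 4·3740/4087 = 3.6604; c·n₁/n = 170·347/4087 = 14.4336
Stratum 2 (2015–2019): n₁ = 1232, n₀ = 910, n = 2142; a·n₀/n = 84·910/2142 = 35.6863; c·n₁/n = 284·1232/2142 = 163.3464
RR_MH = (3.6604 + 35.6863) / (14.4336 + 163.3464) = 39.3467 / 177.7800 = 0.22132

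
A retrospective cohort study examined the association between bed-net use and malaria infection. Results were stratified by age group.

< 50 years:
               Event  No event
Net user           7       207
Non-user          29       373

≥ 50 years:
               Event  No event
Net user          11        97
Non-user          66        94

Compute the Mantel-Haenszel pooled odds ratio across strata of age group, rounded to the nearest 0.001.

0.241

OR_MH = Σ(aᵢdᵢ/nᵢ) / Σ(bᵢcᵢ/nᵢ), where nᵢ is the stratum total.
Stratum 1 (< 50 years): n = 616; a·d/n = 7·373/616 = 4.2386; b·c/n = 207·29/616 = 9.7451
Stratum 2 (≥ 50 years): n = 268; a·d/n = 11·94/268 = 3.8582; b·c/n = 97·66/268 = 23.8881
OR_MH = (4.2386 + 3.8582) / (9.7451 + 23.8881) = 8.0968 / 33.6332 = 0.24074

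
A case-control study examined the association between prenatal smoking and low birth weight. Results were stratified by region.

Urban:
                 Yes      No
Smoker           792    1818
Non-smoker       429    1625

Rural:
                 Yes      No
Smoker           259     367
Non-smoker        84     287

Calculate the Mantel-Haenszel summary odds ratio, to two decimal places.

OR_MH = Σ(aᵢdᵢ/nᵢ) / Σ(bᵢcᵢ/nᵢ), where nᵢ is the stratum total.
Stratum 1 (Urban): n = 4664; a·d/n = 792·1625/4664 = 275.9434; b·c/n = 1818·429/4664 = 167.2217
Stratum 2 (Rural): n = 997; a·d/n = 259·287/997 = 74.5567; b·c/n = 367·84/997 = 30.9208
OR_MH = (275.9434 + 74.5567) / (167.2217 + 30.9208) = 350.5001 / 198.1425 = 1.76893

1.77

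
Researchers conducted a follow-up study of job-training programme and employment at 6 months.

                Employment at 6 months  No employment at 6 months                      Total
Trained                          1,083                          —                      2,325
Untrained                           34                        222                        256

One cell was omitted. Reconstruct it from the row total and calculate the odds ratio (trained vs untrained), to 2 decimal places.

The missing cell is in the exposed row: 2325 − 1083 = 1242.
So a = 1083, b = 1242, c = 34, d = 222.
OR = (a·d)/(b·c) = (1083 × 222) / (1242 × 34) = 240426 / 42228 = 5.69352

5.69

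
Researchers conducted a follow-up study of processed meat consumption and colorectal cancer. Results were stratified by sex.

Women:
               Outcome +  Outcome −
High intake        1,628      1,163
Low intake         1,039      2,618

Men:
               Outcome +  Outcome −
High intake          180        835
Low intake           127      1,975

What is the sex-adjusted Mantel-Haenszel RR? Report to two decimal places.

RR_MH = Σ(aᵢ·n₀ᵢ/nᵢ) / Σ(cᵢ·n₁ᵢ/nᵢ), with n₁ᵢ = aᵢ+bᵢ (exposed), n₀ᵢ = cᵢ+dᵢ (unexposed), nᵢ = n₁ᵢ+n₀ᵢ.
Stratum 1 (Women): n₁ = 2791, n₀ = 3657, n = 6448; a·n₀/n = 1628·3657/6448 = 923.3244; c·n₁/n = 1039·2791/6448 = 449.7284
Stratum 2 (Men): n₁ = 1015, n₀ = 2102, n = 3117; a·n₀/n = 180·2102/3117 = 121.3859; c·n₁/n = 127·1015/3117 = 41.3555
RR_MH = (923.3244 + 121.3859) / (449.7284 + 41.3555) = 1044.7104 / 491.0839 = 2.12736

2.13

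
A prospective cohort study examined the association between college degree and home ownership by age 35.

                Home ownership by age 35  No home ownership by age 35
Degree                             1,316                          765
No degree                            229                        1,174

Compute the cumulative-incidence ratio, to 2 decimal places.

Cells: a = 1316, b = 765, c = 229, d = 1174.
Risk in exposed = 1316/2081 = 0.63239; risk in unexposed = 229/1403 = 0.16322.
RR = 0.63239 / 0.16322 = 3.87441
The risk among the exposed is 3.87 times that among the unexposed.

3.87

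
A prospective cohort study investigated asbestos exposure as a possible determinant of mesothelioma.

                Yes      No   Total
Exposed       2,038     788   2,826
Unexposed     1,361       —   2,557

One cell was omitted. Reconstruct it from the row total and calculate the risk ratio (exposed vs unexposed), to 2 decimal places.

1.35

The missing cell is in the unexposed row: 2557 − 1361 = 1196.
So a = 2038, b = 788, c = 1361, d = 1196.
RR = [a/(a+b)] / [c/(c+d)] = (2038/2826) / (1361/2557) = 0.72116/0.53226 = 1.35489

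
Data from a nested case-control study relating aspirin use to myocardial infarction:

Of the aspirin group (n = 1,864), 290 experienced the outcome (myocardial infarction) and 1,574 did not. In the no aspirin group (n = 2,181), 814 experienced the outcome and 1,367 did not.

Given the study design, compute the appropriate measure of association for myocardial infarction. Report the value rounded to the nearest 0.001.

From the description: a = 290, b = 1574, c = 814, d = 1367.
This is a nested case-control study: participants were sampled on outcome status, so risks in the source population cannot be estimated directly — relative risk is not valid here. The odds ratio is the appropriate measure.
OR = (a·d)/(b·c) = (290 × 1367) / (1574 × 814) = 396430 / 1281236 = 0.30941

0.309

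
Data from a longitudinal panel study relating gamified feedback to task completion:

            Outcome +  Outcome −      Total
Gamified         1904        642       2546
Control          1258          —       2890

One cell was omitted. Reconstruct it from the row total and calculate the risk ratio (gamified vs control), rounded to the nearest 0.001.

The missing cell is in the unexposed row: 2890 − 1258 = 1632.
So a = 1904, b = 642, c = 1258, d = 1632.
RR = [a/(a+b)] / [c/(c+d)] = (1904/2546) / (1258/2890) = 0.74784/0.43529 = 1.71801

1.718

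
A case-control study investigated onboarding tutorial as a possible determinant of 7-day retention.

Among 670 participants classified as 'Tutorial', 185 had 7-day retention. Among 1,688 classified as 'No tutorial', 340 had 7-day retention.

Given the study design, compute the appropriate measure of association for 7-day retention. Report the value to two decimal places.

From the description: a = 185, b = 485, c = 340, d = 1348.
This is a case-control study: participants were sampled on outcome status, so risks in the source population cannot be estimated directly — relative risk is not valid here. The odds ratio is the appropriate measure.
OR = (a·d)/(b·c) = (185 × 1348) / (485 × 340) = 249380 / 164900 = 1.51231

1.51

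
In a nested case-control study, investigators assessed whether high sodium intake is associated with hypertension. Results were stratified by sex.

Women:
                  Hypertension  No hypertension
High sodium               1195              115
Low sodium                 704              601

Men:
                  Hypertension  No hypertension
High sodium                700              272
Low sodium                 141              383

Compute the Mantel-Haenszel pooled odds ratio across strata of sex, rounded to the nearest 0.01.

OR_MH = Σ(aᵢdᵢ/nᵢ) / Σ(bᵢcᵢ/nᵢ), where nᵢ is the stratum total.
Stratum 1 (Women): n = 2615; a·d/n = 1195·601/2615 = 274.6444; b·c/n = 115·704/2615 = 30.9598
Stratum 2 (Men): n = 1496; a·d/n = 700·383/1496 = 179.2112; b·c/n = 272·141/1496 = 25.6364
OR_MH = (274.6444 + 179.2112) / (30.9598 + 25.6364) = 453.8556 / 56.5962 = 8.01919

8.02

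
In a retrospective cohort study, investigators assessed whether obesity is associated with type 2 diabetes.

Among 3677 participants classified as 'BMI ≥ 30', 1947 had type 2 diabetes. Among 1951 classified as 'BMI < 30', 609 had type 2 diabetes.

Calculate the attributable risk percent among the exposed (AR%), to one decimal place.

41.0

From the description: a = 1947, b = 1730, c = 609, d = 1342.
Risk in exposed = 1947/3677 = 0.52951; risk in unexposed = 609/1951 = 0.31215.
RR = 0.52951/0.31215 = 1.69634
AR% = (RR − 1)/RR × 100 = (1.69634 − 1)/1.69634 × 100 = 41.0495%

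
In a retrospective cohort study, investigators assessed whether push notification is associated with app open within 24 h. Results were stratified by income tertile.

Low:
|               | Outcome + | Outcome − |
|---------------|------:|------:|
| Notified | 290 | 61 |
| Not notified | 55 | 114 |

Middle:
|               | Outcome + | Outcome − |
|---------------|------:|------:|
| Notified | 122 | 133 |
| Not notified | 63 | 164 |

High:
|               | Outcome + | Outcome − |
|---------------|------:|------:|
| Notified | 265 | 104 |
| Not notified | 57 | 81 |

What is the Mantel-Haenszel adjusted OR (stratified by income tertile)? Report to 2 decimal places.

4.15

OR_MH = Σ(aᵢdᵢ/nᵢ) / Σ(bᵢcᵢ/nᵢ), where nᵢ is the stratum total.
Stratum 1 (Low): n = 520; a·d/n = 290·114/520 = 63.5769; b·c/n = 61·55/520 = 6.4519
Stratum 2 (Middle): n = 482; a·d/n = 122·164/482 = 41.5104; b·c/n = 133·63/482 = 17.3838
Stratum 3 (High): n = 507; a·d/n = 265·81/507 = 42.3373; b·c/n = 104·57/507 = 11.6923
OR_MH = (63.5769 + 41.5104 + 42.3373) / (6.4519 + 17.3838 + 11.6923) = 147.4246 / 35.5280 = 4.14953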